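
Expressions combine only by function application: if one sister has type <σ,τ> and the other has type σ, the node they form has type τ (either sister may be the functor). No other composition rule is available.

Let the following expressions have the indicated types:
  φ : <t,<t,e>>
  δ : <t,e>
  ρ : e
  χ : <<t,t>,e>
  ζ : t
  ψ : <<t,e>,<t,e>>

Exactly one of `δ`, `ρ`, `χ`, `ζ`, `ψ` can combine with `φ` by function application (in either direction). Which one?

δ : <t,e> — does not combine with φ.
ρ : e — does not combine with φ.
χ : <<t,t>,e> — does not combine with φ.
ζ — combines: φ : <t,<t,e>> takes ζ : t as argument, giving <t,e>.
ψ : <<t,e>,<t,e>> — does not combine with φ.

ζ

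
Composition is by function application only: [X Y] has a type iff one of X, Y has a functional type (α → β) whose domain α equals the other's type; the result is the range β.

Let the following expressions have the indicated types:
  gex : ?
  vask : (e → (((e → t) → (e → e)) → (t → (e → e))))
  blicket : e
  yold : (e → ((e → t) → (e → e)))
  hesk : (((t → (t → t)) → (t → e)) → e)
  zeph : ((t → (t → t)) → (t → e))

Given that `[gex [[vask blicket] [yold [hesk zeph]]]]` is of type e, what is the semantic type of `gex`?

((t → (e → e)) → e)

For [gex [[vask blicket] [yold [hesk zeph]]]] to have type e with [[vask blicket] [yold [hesk zeph]]] of type (t → (e → e)), gex must be the function: gex : ((t → (e → e)) → e).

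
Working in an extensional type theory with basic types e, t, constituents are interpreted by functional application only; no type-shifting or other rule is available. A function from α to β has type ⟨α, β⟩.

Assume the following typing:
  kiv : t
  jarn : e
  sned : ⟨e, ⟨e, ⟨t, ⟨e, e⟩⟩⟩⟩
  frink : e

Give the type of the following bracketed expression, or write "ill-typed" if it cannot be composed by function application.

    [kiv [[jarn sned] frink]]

[jarn sned]: sned is ⟨e, ⟨e, ⟨t, ⟨e, e⟩⟩⟩⟩, jarn is e; result ⟨e, ⟨t, ⟨e, e⟩⟩⟩.
[[jarn sned] frink]: [jarn sned] is ⟨e, ⟨t, ⟨e, e⟩⟩⟩, frink is e; result ⟨t, ⟨e, e⟩⟩.
[kiv [[jarn sned] frink]]: [[jarn sned] frink] is ⟨t, ⟨e, e⟩⟩, kiv is t; result ⟨e, e⟩.

⟨e, e⟩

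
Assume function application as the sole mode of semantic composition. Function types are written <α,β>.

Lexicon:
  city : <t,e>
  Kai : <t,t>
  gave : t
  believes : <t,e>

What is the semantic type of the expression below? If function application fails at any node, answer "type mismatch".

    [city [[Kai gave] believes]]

type mismatch

[Kai gave] — Kai of type <t,t> combines with gave of type t: type t.
[[Kai gave] believes] — believes of type <t,e> combines with [Kai gave] of type t: type e.
At [city [[Kai gave] believes]]: neither <t,e> nor e can take the other as argument; the node is ill-typed.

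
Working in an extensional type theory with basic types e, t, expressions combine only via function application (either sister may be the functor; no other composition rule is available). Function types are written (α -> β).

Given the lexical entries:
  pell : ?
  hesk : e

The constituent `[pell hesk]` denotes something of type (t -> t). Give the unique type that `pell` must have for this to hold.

[pell hesk] is required to be (t -> t). hesk : e cannot yield (t -> t) as functor, so pell : (e -> (t -> t)).

(e -> (t -> t))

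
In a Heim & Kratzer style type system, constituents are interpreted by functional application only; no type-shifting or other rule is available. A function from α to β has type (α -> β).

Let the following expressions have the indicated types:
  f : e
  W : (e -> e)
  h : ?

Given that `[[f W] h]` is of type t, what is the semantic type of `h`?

For [[f W] h] to have type t with [f W] of type e, h must be the function: h : (e -> t).

(e -> t)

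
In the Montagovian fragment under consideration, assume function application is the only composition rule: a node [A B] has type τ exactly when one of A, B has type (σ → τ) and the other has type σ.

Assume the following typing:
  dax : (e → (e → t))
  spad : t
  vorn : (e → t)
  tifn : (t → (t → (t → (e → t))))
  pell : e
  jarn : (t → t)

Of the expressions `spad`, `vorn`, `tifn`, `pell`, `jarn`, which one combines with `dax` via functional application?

spad : t — no; dax wants e, and spad wants nothing (atomic).
vorn : (e → t) — no; dax wants e, and vorn wants e.
tifn : (t → (t → (t → (e → t)))) — no; dax wants e, and tifn wants t.
pell — combines: dax : (e → (e → t)) takes pell : e as argument, giving (e → t).
jarn : (t → t) — no; dax wants e, and jarn wants t.

pell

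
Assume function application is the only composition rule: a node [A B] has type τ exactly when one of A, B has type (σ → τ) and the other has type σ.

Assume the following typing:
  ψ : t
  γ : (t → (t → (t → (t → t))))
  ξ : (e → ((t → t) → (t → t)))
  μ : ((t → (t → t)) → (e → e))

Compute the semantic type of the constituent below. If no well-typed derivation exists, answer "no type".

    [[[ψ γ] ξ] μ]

[ψ γ]: functor γ : (t → (t → (t → (t → t)))), argument ψ : t; result (t → (t → (t → t))).
At [[ψ γ] ξ]: neither (t → (t → (t → t))) nor (e → ((t → t) → (t → t))) can take the other as argument; the node is ill-typed.

no type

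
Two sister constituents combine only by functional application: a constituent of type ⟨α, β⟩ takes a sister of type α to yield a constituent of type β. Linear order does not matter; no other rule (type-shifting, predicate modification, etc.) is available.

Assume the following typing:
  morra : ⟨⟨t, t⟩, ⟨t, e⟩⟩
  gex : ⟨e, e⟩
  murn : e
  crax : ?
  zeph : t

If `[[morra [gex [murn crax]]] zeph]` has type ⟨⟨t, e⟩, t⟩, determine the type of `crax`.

⟨e, ⟨⟨e, e⟩, ⟨⟨⟨t, t⟩, ⟨t, e⟩⟩, ⟨t, ⟨⟨t, e⟩, t⟩⟩⟩⟩⟩

[[morra [gex [murn crax]]] zeph] is required to be ⟨⟨t, e⟩, t⟩. zeph : t cannot yield ⟨⟨t, e⟩, t⟩ as functor, so [morra [gex [murn crax]]] : ⟨t, ⟨⟨t, e⟩, t⟩⟩.
[morra [gex [murn crax]]] is required to be ⟨t, ⟨⟨t, e⟩, t⟩⟩. morra : ⟨⟨t, t⟩, ⟨t, e⟩⟩ cannot yield ⟨t, ⟨⟨t, e⟩, t⟩⟩ as functor, so [gex [murn crax]] : ⟨⟨⟨t, t⟩, ⟨t, e⟩⟩, ⟨t, ⟨⟨t, e⟩, t⟩⟩⟩.
[gex [murn crax]] is required to be ⟨⟨⟨t, t⟩, ⟨t, e⟩⟩, ⟨t, ⟨⟨t, e⟩, t⟩⟩⟩. gex : ⟨e, e⟩ cannot yield ⟨⟨⟨t, t⟩, ⟨t, e⟩⟩, ⟨t, ⟨⟨t, e⟩, t⟩⟩⟩ as functor, so [murn crax] : ⟨⟨e, e⟩, ⟨⟨⟨t, t⟩, ⟨t, e⟩⟩, ⟨t, ⟨⟨t, e⟩, t⟩⟩⟩⟩.
[murn crax] is required to be ⟨⟨e, e⟩, ⟨⟨⟨t, t⟩, ⟨t, e⟩⟩, ⟨t, ⟨⟨t, e⟩, t⟩⟩⟩⟩. murn : e cannot yield ⟨⟨e, e⟩, ⟨⟨⟨t, t⟩, ⟨t, e⟩⟩, ⟨t, ⟨⟨t, e⟩, t⟩⟩⟩⟩ as functor, so crax : ⟨e, ⟨⟨e, e⟩, ⟨⟨⟨t, t⟩, ⟨t, e⟩⟩, ⟨t, ⟨⟨t, e⟩, t⟩⟩⟩⟩⟩.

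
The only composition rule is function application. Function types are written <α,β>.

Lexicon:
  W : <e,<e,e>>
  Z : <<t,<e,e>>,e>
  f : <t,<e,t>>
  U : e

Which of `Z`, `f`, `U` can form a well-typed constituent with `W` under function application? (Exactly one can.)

Z : <<t,<e,e>>,e> — W needs e; Z needs <t,<e,e>>; neither fits.
f : <t,<e,t>> — W needs e; f needs t; neither fits.
U — combines: W : <e,<e,e>> takes U : e as argument, giving <e,e>.

U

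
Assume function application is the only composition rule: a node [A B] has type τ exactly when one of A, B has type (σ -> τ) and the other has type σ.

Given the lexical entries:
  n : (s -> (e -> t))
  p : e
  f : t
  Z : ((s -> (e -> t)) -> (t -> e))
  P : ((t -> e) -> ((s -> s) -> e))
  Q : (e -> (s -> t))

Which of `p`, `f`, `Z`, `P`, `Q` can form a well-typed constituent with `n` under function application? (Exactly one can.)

Z

p : e — n needs s; p needs nothing (atomic); neither fits.
f : t — n needs s; f needs nothing (atomic); neither fits.
Z — combines: Z : ((s -> (e -> t)) -> (t -> e)) takes n : (s -> (e -> t)) as argument, giving (t -> e).
P : ((t -> e) -> ((s -> s) -> e)) — n needs s; P needs (t -> e); neither fits.
Q : (e -> (s -> t)) — n needs s; Q needs e; neither fits.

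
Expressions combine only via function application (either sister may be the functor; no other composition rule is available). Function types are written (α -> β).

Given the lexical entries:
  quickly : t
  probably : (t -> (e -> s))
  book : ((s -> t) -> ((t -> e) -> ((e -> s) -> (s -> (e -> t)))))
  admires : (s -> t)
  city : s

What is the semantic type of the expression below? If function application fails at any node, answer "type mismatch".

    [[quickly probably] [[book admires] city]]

[quickly probably]: (t -> (e -> s)) applied to t yields (e -> s).
[book admires]: ((s -> t) -> ((t -> e) -> ((e -> s) -> (s -> (e -> t))))) applied to (s -> t) yields ((t -> e) -> ((e -> s) -> (s -> (e -> t)))).
[[book admires] city]: ((t -> e) -> ((e -> s) -> (s -> (e -> t)))) and s cannot combine by function application — type clash.

type mismatch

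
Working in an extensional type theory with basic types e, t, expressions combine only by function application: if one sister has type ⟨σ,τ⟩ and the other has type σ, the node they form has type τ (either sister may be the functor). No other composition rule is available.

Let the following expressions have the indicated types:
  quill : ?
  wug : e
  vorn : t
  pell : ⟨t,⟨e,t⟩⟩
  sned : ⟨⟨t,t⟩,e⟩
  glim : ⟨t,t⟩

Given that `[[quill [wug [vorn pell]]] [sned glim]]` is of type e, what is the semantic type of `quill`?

⟨t,⟨e,e⟩⟩

[[quill [wug [vorn pell]]] [sned glim]] must have type e. The sister [sned glim] has type e; that is not a function onto e, so [quill [wug [vorn pell]]] must be the functor, of type ⟨e,e⟩.
[quill [wug [vorn pell]]] must have type ⟨e,e⟩. The sister [wug [vorn pell]] has type t; that is not a function onto ⟨e,e⟩, so quill must be the functor, of type ⟨t,⟨e,e⟩⟩.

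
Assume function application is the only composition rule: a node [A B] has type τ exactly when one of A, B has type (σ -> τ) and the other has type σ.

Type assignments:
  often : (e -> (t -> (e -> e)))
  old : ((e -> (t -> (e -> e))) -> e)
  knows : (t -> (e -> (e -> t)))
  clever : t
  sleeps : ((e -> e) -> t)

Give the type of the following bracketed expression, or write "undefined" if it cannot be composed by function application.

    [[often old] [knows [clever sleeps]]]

[often old]: functor old : ((e -> (t -> (e -> e))) -> e), argument often : (e -> (t -> (e -> e))); result e.
[clever sleeps]: t with ((e -> e) -> t) — neither is a function whose domain matches the other; composition fails here.

undefined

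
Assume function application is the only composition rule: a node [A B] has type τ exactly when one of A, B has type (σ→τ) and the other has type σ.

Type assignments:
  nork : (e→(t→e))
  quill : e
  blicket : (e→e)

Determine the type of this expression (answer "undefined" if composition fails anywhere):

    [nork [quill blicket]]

[quill blicket]: (e→e) applied to e yields e.
[nork [quill blicket]]: (e→(t→e)) applied to e yields (t→e).

(t→e)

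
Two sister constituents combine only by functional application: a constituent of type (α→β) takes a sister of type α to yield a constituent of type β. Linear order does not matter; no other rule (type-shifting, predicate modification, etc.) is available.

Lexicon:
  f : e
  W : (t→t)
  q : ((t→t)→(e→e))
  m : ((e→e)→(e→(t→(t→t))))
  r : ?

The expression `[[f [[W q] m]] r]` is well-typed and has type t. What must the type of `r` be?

((t→(t→t))→t)

[[f [[W q] m]] r] must have type t. The sister [f [[W q] m]] has type (t→(t→t)); that is not a function onto t, so r must be the functor, of type ((t→(t→t))→t).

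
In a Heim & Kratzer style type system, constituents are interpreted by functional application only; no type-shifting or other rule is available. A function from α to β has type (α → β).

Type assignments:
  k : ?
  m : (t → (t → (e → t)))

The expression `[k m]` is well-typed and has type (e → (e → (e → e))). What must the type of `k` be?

((t → (t → (e → t))) → (e → (e → (e → e))))

At [k m] (required: (e → (e → (e → e)))): m is (t → (t → (e → t))), which is not a function with range (e → (e → (e → e))); hence k is the functor — type ((t → (t → (e → t))) → (e → (e → (e → e)))).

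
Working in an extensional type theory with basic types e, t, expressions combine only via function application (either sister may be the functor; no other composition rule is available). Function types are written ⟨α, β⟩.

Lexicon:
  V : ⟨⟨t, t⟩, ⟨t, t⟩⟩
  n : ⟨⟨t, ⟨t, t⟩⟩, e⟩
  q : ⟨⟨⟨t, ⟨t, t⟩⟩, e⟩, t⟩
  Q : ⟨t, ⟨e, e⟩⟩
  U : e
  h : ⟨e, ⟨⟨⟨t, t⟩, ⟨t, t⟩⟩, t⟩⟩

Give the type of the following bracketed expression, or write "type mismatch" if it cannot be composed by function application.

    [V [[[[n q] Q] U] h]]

t

[n q]: ⟨⟨⟨t, ⟨t, t⟩⟩, e⟩, t⟩ applied to ⟨⟨t, ⟨t, t⟩⟩, e⟩ yields t.
[[n q] Q]: ⟨t, ⟨e, e⟩⟩ applied to t yields ⟨e, e⟩.
[[[n q] Q] U]: ⟨e, e⟩ applied to e yields e.
[[[[n q] Q] U] h]: ⟨e, ⟨⟨⟨t, t⟩, ⟨t, t⟩⟩, t⟩⟩ applied to e yields ⟨⟨⟨t, t⟩, ⟨t, t⟩⟩, t⟩.
[V [[[[n q] Q] U] h]]: ⟨⟨⟨t, t⟩, ⟨t, t⟩⟩, t⟩ applied to ⟨⟨t, t⟩, ⟨t, t⟩⟩ yields t.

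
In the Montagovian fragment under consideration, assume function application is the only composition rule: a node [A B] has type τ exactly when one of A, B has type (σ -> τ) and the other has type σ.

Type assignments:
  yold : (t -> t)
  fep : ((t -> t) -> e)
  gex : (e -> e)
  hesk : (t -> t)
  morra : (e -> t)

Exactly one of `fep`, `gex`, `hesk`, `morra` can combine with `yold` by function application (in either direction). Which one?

fep — combines: fep : ((t -> t) -> e) takes yold : (t -> t) as argument, giving e.
gex : (e -> e) — no; yold wants t, and gex wants e.
hesk : (t -> t) — no; yold wants t, and hesk wants t.
morra : (e -> t) — no; yold wants t, and morra wants e.

fep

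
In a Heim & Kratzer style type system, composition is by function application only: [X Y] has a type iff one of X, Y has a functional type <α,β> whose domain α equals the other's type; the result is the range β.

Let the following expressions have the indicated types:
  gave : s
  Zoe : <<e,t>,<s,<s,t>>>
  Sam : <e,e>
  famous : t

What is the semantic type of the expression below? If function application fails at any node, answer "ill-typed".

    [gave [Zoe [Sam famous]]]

[Sam famous]: <e,e> with t — neither is a function whose domain matches the other; composition fails here.

ill-typed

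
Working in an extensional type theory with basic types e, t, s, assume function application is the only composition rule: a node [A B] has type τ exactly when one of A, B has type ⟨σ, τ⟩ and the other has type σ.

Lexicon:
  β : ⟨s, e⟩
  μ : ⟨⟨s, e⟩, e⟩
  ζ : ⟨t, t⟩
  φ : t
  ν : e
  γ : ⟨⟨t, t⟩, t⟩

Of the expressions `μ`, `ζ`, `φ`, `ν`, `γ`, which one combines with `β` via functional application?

μ — combines: μ : ⟨⟨s, e⟩, e⟩ takes β : ⟨s, e⟩ as argument, giving e.
ζ : ⟨t, t⟩ — neither side's domain matches the other.
φ : t — neither side's domain matches the other.
ν : e — neither side's domain matches the other.
γ : ⟨⟨t, t⟩, t⟩ — neither side's domain matches the other.

μ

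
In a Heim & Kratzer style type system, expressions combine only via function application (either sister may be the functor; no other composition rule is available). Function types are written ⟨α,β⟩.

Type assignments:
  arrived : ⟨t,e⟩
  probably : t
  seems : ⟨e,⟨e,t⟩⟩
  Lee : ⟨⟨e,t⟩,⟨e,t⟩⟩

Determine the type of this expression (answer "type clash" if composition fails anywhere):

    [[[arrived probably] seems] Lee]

⟨e,t⟩

[arrived probably]: functor arrived : ⟨t,e⟩, argument probably : t; result e.
[[arrived probably] seems]: functor seems : ⟨e,⟨e,t⟩⟩, argument [arrived probably] : e; result ⟨e,t⟩.
[[[arrived probably] seems] Lee]: functor Lee : ⟨⟨e,t⟩,⟨e,t⟩⟩, argument [[arrived probably] seems] : ⟨e,t⟩; result ⟨e,t⟩.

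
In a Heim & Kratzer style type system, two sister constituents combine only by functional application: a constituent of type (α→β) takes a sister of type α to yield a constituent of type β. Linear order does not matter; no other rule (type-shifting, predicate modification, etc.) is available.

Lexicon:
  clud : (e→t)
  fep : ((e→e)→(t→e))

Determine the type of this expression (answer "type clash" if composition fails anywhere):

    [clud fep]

At [clud fep]: neither (e→t) nor ((e→e)→(t→e)) can take the other as argument; the node is ill-typed.

type clash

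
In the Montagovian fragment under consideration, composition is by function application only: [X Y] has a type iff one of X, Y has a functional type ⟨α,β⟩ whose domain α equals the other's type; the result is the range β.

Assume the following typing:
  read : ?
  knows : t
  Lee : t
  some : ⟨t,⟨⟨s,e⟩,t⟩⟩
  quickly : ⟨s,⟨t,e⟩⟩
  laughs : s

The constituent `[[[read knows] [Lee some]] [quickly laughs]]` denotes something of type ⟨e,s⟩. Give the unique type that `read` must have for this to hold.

For [[[read knows] [Lee some]] [quickly laughs]] to have type ⟨e,s⟩ with [quickly laughs] of type ⟨t,e⟩, [[read knows] [Lee some]] must be the function: [[read knows] [Lee some]] : ⟨⟨t,e⟩,⟨e,s⟩⟩.
For [[read knows] [Lee some]] to have type ⟨⟨t,e⟩,⟨e,s⟩⟩ with [Lee some] of type ⟨⟨s,e⟩,t⟩, [read knows] must be the function: [read knows] : ⟨⟨⟨s,e⟩,t⟩,⟨⟨t,e⟩,⟨e,s⟩⟩⟩.
For [read knows] to have type ⟨⟨⟨s,e⟩,t⟩,⟨⟨t,e⟩,⟨e,s⟩⟩⟩ with knows of type t, read must be the function: read : ⟨t,⟨⟨⟨s,e⟩,t⟩,⟨⟨t,e⟩,⟨e,s⟩⟩⟩⟩.

⟨t,⟨⟨⟨s,e⟩,t⟩,⟨⟨t,e⟩,⟨e,s⟩⟩⟩⟩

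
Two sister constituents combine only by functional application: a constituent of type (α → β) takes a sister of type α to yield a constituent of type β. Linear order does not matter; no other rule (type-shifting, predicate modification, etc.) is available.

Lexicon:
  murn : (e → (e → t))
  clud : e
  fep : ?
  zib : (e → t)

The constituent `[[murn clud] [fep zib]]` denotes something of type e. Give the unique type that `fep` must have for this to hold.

((e → t) → ((e → t) → e))

[[murn clud] [fep zib]] is required to be e. [murn clud] : (e → t) cannot yield e as functor, so [fep zib] : ((e → t) → e).
[fep zib] is required to be ((e → t) → e). zib : (e → t) cannot yield ((e → t) → e) as functor, so fep : ((e → t) → ((e → t) → e)).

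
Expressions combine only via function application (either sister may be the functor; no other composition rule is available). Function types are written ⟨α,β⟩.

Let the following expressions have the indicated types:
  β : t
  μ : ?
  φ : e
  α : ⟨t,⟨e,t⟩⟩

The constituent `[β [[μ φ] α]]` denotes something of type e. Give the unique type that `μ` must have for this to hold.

At [β [[μ φ] α]] (required: e): β is t, which is not a function with range e; hence [[μ φ] α] is the functor — type ⟨t,e⟩.
At [[μ φ] α] (required: ⟨t,e⟩): α is ⟨t,⟨e,t⟩⟩, which is not a function with range ⟨t,e⟩; hence [μ φ] is the functor — type ⟨⟨t,⟨e,t⟩⟩,⟨t,e⟩⟩.
At [μ φ] (required: ⟨⟨t,⟨e,t⟩⟩,⟨t,e⟩⟩): φ is e, which is not a function with range ⟨⟨t,⟨e,t⟩⟩,⟨t,e⟩⟩; hence μ is the functor — type ⟨e,⟨⟨t,⟨e,t⟩⟩,⟨t,e⟩⟩⟩.

⟨e,⟨⟨t,⟨e,t⟩⟩,⟨t,e⟩⟩⟩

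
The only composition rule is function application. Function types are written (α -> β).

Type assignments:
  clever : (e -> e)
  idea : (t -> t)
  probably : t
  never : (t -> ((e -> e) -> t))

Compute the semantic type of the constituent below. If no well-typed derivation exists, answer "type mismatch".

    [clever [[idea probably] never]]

[idea probably]: (t -> t) applied to t yields t.
[[idea probably] never]: (t -> ((e -> e) -> t)) applied to t yields ((e -> e) -> t).
[clever [[idea probably] never]]: ((e -> e) -> t) applied to (e -> e) yields t.

t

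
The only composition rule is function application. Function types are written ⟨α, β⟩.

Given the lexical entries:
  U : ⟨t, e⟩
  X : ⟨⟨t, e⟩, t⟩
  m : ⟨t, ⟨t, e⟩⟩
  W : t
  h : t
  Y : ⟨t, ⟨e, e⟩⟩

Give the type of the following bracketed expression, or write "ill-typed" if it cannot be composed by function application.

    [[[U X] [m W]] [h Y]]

e

[U X]: ⟨⟨t, e⟩, t⟩ applied to ⟨t, e⟩ yields t.
[m W]: ⟨t, ⟨t, e⟩⟩ applied to t yields ⟨t, e⟩.
[[U X] [m W]]: ⟨t, e⟩ applied to t yields e.
[h Y]: ⟨t, ⟨e, e⟩⟩ applied to t yields ⟨e, e⟩.
[[[U X] [m W]] [h Y]]: ⟨e, e⟩ applied to e yields e.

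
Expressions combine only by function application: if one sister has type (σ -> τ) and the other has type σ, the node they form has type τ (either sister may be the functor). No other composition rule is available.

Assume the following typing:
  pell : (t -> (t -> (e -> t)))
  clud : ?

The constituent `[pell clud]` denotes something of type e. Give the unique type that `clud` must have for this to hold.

((t -> (t -> (e -> t))) -> e)

For [pell clud] to have type e with pell of type (t -> (t -> (e -> t))), clud must be the function: clud : ((t -> (t -> (e -> t))) -> e).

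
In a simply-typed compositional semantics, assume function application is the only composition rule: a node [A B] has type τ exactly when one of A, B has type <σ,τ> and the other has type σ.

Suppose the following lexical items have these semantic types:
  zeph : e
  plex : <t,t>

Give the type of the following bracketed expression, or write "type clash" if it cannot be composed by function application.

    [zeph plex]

type clash

[zeph plex]: e and <t,t> cannot combine by function application — type clash.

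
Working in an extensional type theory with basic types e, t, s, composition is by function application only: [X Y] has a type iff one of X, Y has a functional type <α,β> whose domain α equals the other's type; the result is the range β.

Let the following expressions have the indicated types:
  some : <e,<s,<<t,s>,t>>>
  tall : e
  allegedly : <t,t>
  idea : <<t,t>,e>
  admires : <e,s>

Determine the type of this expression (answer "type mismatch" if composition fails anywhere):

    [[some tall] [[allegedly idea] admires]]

[some tall] — some of type <e,<s,<<t,s>,t>>> combines with tall of type e: type <s,<<t,s>,t>>.
[allegedly idea] — idea of type <<t,t>,e> combines with allegedly of type <t,t>: type e.
[[allegedly idea] admires] — admires of type <e,s> combines with [allegedly idea] of type e: type s.
[[some tall] [[allegedly idea] admires]] — [some tall] of type <s,<<t,s>,t>> combines with [[allegedly idea] admires] of type s: type <<t,s>,t>.

<<t,s>,t>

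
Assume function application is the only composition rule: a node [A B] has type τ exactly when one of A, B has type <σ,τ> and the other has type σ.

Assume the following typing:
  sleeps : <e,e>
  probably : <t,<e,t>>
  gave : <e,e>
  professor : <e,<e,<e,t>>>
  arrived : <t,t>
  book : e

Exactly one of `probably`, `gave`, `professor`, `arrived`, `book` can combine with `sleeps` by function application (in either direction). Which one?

book

probably : <t,<e,t>> — no; sleeps wants e, and probably wants t.
gave : <e,e> — no; sleeps wants e, and gave wants e.
professor : <e,<e,<e,t>>> — no; sleeps wants e, and professor wants e.
arrived : <t,t> — no; sleeps wants e, and arrived wants t.
book — combines: sleeps : <e,e> takes book : e as argument, giving e.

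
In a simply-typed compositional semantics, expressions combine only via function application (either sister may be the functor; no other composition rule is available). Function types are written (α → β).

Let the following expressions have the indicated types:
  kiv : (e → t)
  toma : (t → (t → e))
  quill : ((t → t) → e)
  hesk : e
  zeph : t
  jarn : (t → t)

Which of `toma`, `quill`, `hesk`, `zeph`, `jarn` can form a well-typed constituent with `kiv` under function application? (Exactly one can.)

hesk

toma : (t → (t → e)) — does not combine with kiv.
quill : ((t → t) → e) — does not combine with kiv.
hesk — combines: kiv : (e → t) takes hesk : e as argument, giving t.
zeph : t — does not combine with kiv.
jarn : (t → t) — does not combine with kiv.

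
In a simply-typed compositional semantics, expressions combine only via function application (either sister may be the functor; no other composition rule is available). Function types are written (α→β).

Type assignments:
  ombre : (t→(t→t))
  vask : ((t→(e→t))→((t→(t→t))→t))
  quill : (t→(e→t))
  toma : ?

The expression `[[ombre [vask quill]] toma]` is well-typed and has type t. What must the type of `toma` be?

(t→t)

[[ombre [vask quill]] toma] is required to be t. [ombre [vask quill]] : t cannot yield t as functor, so toma : (t→t).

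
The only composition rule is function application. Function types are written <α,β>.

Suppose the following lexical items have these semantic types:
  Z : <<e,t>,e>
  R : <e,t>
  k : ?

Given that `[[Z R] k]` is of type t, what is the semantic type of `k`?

<e,t>

[[Z R] k] must have type t. The sister [Z R] has type e; that is not a function onto t, so k must be the functor, of type <e,t>.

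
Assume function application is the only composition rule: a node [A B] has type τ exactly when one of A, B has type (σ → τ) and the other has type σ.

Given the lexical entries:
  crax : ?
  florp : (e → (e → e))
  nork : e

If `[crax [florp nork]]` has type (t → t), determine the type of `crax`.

At [crax [florp nork]] (required: (t → t)): [florp nork] is (e → e), which is not a function with range (t → t); hence crax is the functor — type ((e → e) → (t → t)).

((e → e) → (t → t))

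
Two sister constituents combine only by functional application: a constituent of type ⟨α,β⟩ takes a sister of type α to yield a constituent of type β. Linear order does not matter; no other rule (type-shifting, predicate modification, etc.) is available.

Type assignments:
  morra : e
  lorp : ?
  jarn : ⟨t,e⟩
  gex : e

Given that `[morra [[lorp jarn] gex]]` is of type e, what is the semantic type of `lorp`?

⟨⟨t,e⟩,⟨e,⟨e,e⟩⟩⟩

At [morra [[lorp jarn] gex]] (required: e): morra is e, which is not a function with range e; hence [[lorp jarn] gex] is the functor — type ⟨e,e⟩.
At [[lorp jarn] gex] (required: ⟨e,e⟩): gex is e, which is not a function with range ⟨e,e⟩; hence [lorp jarn] is the functor — type ⟨e,⟨e,e⟩⟩.
At [lorp jarn] (required: ⟨e,⟨e,e⟩⟩): jarn is ⟨t,e⟩, which is not a function with range ⟨e,⟨e,e⟩⟩; hence lorp is the functor — type ⟨⟨t,e⟩,⟨e,⟨e,e⟩⟩⟩.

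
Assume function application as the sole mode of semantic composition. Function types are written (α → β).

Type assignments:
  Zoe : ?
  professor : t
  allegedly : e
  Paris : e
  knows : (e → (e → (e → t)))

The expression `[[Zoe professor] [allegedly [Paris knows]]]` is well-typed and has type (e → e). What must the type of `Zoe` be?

[[Zoe professor] [allegedly [Paris knows]]] must have type (e → e). The sister [allegedly [Paris knows]] has type (e → t); that is not a function onto (e → e), so [Zoe professor] must be the functor, of type ((e → t) → (e → e)).
[Zoe professor] must have type ((e → t) → (e → e)). The sister professor has type t; that is not a function onto ((e → t) → (e → e)), so Zoe must be the functor, of type (t → ((e → t) → (e → e))).

(t → ((e → t) → (e → e)))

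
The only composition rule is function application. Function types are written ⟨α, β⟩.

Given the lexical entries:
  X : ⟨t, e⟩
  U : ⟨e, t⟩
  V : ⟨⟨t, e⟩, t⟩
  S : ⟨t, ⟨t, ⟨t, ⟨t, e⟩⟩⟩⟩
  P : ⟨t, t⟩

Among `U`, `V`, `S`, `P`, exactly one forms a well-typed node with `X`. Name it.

U : ⟨e, t⟩ — no; X wants t, and U wants e.
V — combines: V : ⟨⟨t, e⟩, t⟩ takes X : ⟨t, e⟩ as argument, giving t.
S : ⟨t, ⟨t, ⟨t, ⟨t, e⟩⟩⟩⟩ — no; X wants t, and S wants t.
P : ⟨t, t⟩ — no; X wants t, and P wants t.

V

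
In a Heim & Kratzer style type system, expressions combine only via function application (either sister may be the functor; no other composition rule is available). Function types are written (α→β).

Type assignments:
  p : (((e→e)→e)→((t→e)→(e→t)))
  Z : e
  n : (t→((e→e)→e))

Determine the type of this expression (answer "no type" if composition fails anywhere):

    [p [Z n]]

[Z n]: e and (t→((e→e)→e)) cannot combine by function application — type clash.

no type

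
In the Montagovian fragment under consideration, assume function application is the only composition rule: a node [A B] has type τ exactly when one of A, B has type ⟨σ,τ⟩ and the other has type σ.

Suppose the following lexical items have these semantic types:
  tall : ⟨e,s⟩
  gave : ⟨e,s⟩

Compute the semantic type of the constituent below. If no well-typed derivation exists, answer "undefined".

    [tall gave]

undefined

At [tall gave]: neither ⟨e,s⟩ nor ⟨e,s⟩ can take the other as argument; the node is ill-typed.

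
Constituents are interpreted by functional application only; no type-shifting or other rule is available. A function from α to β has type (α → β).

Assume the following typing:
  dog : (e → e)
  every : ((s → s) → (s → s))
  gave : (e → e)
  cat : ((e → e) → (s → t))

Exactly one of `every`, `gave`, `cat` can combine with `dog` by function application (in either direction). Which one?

every : ((s → s) → (s → s)) — no; dog wants e, and every wants (s → s).
gave : (e → e) — no; dog wants e, and gave wants e.
cat — combines: cat : ((e → e) → (s → t)) takes dog : (e → e) as argument, giving (s → t).

cat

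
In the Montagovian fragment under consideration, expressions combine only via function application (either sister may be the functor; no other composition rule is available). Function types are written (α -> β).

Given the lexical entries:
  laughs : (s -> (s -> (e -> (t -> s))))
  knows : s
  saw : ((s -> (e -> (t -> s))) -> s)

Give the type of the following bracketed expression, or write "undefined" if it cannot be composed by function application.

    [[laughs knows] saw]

s

[laughs knows]: functor laughs : (s -> (s -> (e -> (t -> s)))), argument knows : s; result (s -> (e -> (t -> s))).
[[laughs knows] saw]: functor saw : ((s -> (e -> (t -> s))) -> s), argument [laughs knows] : (s -> (e -> (t -> s))); result s.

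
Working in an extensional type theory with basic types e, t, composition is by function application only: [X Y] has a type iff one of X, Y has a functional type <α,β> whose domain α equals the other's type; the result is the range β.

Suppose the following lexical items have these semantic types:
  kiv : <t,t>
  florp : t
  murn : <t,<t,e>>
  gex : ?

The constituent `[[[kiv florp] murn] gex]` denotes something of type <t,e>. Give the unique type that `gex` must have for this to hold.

[[[kiv florp] murn] gex] is required to be <t,e>. [[kiv florp] murn] : <t,e> cannot yield <t,e> as functor, so gex : <<t,e>,<t,e>>.

<<t,e>,<t,e>>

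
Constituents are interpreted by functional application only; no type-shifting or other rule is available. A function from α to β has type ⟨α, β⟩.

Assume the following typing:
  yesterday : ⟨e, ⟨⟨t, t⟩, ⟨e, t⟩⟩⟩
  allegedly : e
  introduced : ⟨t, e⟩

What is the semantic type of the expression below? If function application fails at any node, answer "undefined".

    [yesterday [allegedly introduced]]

undefined

[allegedly introduced]: e with ⟨t, e⟩ — neither is a function whose domain matches the other; composition fails here.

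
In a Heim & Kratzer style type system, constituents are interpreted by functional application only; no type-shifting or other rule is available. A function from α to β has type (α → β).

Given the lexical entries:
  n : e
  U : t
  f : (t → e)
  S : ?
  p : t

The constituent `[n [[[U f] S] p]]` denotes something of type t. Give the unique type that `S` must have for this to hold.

(e → (t → (e → t)))

For [n [[[U f] S] p]] to have type t with n of type e, [[[U f] S] p] must be the function: [[[U f] S] p] : (e → t).
For [[[U f] S] p] to have type (e → t) with p of type t, [[U f] S] must be the function: [[U f] S] : (t → (e → t)).
For [[U f] S] to have type (t → (e → t)) with [U f] of type e, S must be the function: S : (e → (t → (e → t))).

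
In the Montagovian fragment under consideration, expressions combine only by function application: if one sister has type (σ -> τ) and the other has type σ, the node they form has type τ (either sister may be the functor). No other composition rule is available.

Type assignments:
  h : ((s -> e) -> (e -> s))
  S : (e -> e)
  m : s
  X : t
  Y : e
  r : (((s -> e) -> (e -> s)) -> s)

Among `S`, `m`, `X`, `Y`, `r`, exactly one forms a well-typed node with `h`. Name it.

r

S : (e -> e) — h needs (s -> e); S needs e; neither fits.
m : s — h needs (s -> e); m needs nothing (atomic); neither fits.
X : t — h needs (s -> e); X needs nothing (atomic); neither fits.
Y : e — h needs (s -> e); Y needs nothing (atomic); neither fits.
r — combines: r : (((s -> e) -> (e -> s)) -> s) takes h : ((s -> e) -> (e -> s)) as argument, giving s.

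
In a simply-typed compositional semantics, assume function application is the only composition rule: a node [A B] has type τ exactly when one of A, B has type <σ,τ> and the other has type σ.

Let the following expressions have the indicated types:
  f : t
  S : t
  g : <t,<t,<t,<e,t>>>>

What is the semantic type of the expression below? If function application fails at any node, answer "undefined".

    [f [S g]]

[S g]: g is <t,<t,<t,<e,t>>>>, S is t; result <t,<t,<e,t>>>.
[f [S g]]: [S g] is <t,<t,<e,t>>>, f is t; result <t,<e,t>>.

<t,<e,t>>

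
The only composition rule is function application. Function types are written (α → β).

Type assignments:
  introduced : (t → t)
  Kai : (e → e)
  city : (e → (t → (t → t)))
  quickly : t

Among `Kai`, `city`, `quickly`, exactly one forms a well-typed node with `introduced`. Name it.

Kai : (e → e) — neither side's domain matches the other.
city : (e → (t → (t → t))) — neither side's domain matches the other.
quickly — combines: introduced : (t → t) takes quickly : t as argument, giving t.

quickly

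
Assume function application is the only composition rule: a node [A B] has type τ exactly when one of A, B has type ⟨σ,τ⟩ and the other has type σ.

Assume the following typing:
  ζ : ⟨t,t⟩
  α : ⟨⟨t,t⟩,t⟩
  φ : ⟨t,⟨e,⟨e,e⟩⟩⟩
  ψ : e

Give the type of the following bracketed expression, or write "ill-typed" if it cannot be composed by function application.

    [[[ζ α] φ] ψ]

⟨e,e⟩

At [ζ α], α : ⟨⟨t,t⟩,t⟩ takes ζ : ⟨t,t⟩, giving t.
At [[ζ α] φ], φ : ⟨t,⟨e,⟨e,e⟩⟩⟩ takes [ζ α] : t, giving ⟨e,⟨e,e⟩⟩.
At [[[ζ α] φ] ψ], [[ζ α] φ] : ⟨e,⟨e,e⟩⟩ takes ψ : e, giving ⟨e,e⟩.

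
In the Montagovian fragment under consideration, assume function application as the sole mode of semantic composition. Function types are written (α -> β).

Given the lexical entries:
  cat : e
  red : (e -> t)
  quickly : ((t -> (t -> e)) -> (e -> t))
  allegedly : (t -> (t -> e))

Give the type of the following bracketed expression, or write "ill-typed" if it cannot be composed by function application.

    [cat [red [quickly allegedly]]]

ill-typed

[quickly allegedly]: quickly is ((t -> (t -> e)) -> (e -> t)), allegedly is (t -> (t -> e)); result (e -> t).
[red [quickly allegedly]]: (e -> t) with (e -> t) — neither is a function whose domain matches the other; composition fails here.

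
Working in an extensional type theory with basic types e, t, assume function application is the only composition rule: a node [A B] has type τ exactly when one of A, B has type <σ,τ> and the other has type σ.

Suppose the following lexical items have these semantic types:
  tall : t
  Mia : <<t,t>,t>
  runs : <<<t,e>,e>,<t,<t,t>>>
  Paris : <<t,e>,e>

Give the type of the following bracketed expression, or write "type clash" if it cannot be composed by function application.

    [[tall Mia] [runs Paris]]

type clash

At [tall Mia]: neither t nor <<t,t>,t> can take the other as argument; the node is ill-typed.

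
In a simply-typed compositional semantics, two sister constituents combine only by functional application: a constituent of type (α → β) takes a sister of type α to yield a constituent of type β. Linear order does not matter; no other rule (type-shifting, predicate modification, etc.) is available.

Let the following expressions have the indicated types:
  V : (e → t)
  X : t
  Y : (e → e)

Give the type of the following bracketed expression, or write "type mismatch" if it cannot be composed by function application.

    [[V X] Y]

[V X]: (e → t) and t cannot combine by function application — type clash.

type mismatch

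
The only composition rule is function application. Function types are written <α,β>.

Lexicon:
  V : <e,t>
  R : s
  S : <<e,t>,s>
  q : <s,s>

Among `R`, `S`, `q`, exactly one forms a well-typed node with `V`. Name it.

S

R : s — V needs e; R needs nothing (atomic); neither fits.
S — combines: S : <<e,t>,s> takes V : <e,t> as argument, giving s.
q : <s,s> — V needs e; q needs s; neither fits.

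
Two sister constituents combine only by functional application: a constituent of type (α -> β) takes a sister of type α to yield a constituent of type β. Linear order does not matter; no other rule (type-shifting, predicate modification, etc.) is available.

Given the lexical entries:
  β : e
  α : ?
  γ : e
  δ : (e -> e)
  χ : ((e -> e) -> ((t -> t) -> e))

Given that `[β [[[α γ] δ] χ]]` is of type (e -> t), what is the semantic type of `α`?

(e -> ((e -> e) -> (((e -> e) -> ((t -> t) -> e)) -> (e -> (e -> t)))))

[β [[[α γ] δ] χ]] must have type (e -> t). The sister β has type e; that is not a function onto (e -> t), so [[[α γ] δ] χ] must be the functor, of type (e -> (e -> t)).
[[[α γ] δ] χ] must have type (e -> (e -> t)). The sister χ has type ((e -> e) -> ((t -> t) -> e)); that is not a function onto (e -> (e -> t)), so [[α γ] δ] must be the functor, of type (((e -> e) -> ((t -> t) -> e)) -> (e -> (e -> t))).
[[α γ] δ] must have type (((e -> e) -> ((t -> t) -> e)) -> (e -> (e -> t))). The sister δ has type (e -> e); that is not a function onto (((e -> e) -> ((t -> t) -> e)) -> (e -> (e -> t))), so [α γ] must be the functor, of type ((e -> e) -> (((e -> e) -> ((t -> t) -> e)) -> (e -> (e -> t)))).
[α γ] must have type ((e -> e) -> (((e -> e) -> ((t -> t) -> e)) -> (e -> (e -> t)))). The sister γ has type e; that is not a function onto ((e -> e) -> (((e -> e) -> ((t -> t) -> e)) -> (e -> (e -> t)))), so α must be the functor, of type (e -> ((e -> e) -> (((e -> e) -> ((t -> t) -> e)) -> (e -> (e -> t))))).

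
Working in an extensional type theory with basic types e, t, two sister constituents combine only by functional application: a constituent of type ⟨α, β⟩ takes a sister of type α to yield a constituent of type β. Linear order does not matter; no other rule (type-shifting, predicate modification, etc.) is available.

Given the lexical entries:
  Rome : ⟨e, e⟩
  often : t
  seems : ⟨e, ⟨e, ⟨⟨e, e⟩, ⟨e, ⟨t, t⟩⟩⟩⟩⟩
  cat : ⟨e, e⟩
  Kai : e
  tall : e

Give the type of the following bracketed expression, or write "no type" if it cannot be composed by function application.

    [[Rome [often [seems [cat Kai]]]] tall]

[cat Kai]: functor cat : ⟨e, e⟩, argument Kai : e; result e.
[seems [cat Kai]]: functor seems : ⟨e, ⟨e, ⟨⟨e, e⟩, ⟨e, ⟨t, t⟩⟩⟩⟩⟩, argument [cat Kai] : e; result ⟨e, ⟨⟨e, e⟩, ⟨e, ⟨t, t⟩⟩⟩⟩.
[often [seems [cat Kai]]]: t with ⟨e, ⟨⟨e, e⟩, ⟨e, ⟨t, t⟩⟩⟩⟩ — neither is a function whose domain matches the other; composition fails here.

no type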